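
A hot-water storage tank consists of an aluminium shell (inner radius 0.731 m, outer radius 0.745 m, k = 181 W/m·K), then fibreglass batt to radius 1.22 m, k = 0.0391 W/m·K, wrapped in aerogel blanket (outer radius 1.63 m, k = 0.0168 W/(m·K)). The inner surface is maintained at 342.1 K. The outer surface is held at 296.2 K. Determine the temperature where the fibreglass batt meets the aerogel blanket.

Resistance network (inner→outer):
  R_aluminium = (1/0.731 − 1/0.745)/(4πk) = 0.02571/(4π·181) = 1.130×10^-5 K/W
  R_fibreglass batt = (1/0.745 − 1/1.22)/(4πk) = 0.5226/(4π·0.0391) = 1.064 K/W
  R_aerogel blanket = (1/1.22 − 1/1.63)/(4πk) = 0.2062/(4π·0.0168) = 0.9766 K/W
ΣR = 1.130×10^-5 + 1.064 + 0.9766 = 2.041 K/W
Q = ΔT/ΣR = (342.1 K − 296.2 K)/2.041 = 22.49 W
From the inner boundary to the fibreglass batt/aerogel blanket interface, ΣR_partial = 1.064 K/W.
T_interface = T_in − Q·ΣR_partial = 342.1 K − (22.49)(1.064) = 318.2 K

T = 318.2 K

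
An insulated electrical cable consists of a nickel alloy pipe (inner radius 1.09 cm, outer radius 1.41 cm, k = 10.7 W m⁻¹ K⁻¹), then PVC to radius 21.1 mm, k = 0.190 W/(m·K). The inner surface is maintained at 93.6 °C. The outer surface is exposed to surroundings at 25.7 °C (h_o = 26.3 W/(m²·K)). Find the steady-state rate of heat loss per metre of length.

Q' = 108 W/m

Treat each layer as a resistance in series:
  R'_nickel alloy = ln(0.0141/0.0109)/(2πk) = 0.2574/(2π·10.7) = 0.003829 m·K/W
  R'_PVC = ln(0.0211/0.0141)/(2πk) = 0.4031/(2π·0.190) = 0.3377 m·K/W
  R'_conv,out = 1/(2πr h) = 1/(2π·0.0211·26.3) = 0.2868 m·K/W
ΣR = 0.003829 + 0.3377 + 0.2868 = 0.6283 m·K/W
Q' = ΔT/ΣR = (93.6 °C − 25.7 °C)/0.6283 = 108 W/m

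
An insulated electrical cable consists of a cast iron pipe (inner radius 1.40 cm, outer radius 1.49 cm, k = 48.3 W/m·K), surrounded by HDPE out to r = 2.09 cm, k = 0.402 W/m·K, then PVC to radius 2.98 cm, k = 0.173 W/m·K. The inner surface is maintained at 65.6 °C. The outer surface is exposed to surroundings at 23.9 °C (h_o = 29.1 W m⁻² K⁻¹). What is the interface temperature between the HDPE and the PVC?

Series thermal resistances, inner to outer:
  R'_cast iron = ln(0.0149/0.0140)/(2πk) = 0.06230/(2π·48.3) = 2.053×10^-4 m·K/W
  R'_HDPE = ln(0.0209/0.0149)/(2πk) = 0.3384/(2π·0.402) = 0.1340 m·K/W
  R'_PVC = ln(0.0298/0.0209)/(2πk) = 0.3548/(2π·0.173) = 0.3264 m·K/W
  R'_conv,out = 1/(2πr h) = 1/(2π·0.0298·29.1) = 0.1835 m·K/W
ΣR = 2.053×10^-4 + 0.1340 + 0.3264 + 0.1835 = 0.6441 m·K/W
Q' = ΔT/ΣR = (65.6 °C − 23.9 °C)/0.6441 = 64.74 W/m
From the inner boundary to the HDPE/PVC interface, ΣR_partial = 0.1342 m·K/W.
T_interface = T_in − Q'·ΣR_partial = 65.6 °C − (64.74)(0.1342) = 56.9 °C

T = 56.9 °C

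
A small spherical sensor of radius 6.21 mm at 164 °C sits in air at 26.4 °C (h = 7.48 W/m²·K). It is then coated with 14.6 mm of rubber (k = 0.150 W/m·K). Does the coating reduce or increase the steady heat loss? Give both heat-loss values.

increases: 0.499 → 1.63 W

Critical radius for a sphere: r_cr = 2k/h = 0.0401 m = 4.01 cm.
Outer radius after coating: r₂ = 0.00621 + 0.0146 = 0.02081 m.
Since r₁ < r_cr and r₂ ≤ r_cr, the coating moves toward the maximum at r_cr — heat loss rises.
Bare: R = 1/(4πr₁²h) = 275.9 K/W; Q = 137.6/275.9 = 0.499 W.
Coated: R = R_cond + R_conv = 84.50 K/W; Q = 137.6/84.50 = 1.63 W.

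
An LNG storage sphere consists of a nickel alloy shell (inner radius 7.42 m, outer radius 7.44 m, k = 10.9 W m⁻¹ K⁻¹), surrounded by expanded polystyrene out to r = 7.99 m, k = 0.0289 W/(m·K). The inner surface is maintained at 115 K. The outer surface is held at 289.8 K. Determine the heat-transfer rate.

Q = 6.86 kW

Resistance network (inner→outer):
  R_nickel alloy = (1/7.42 − 1/7.44)/(4πk) = 3.623×10^-4/(4π·10.9) = 2.645×10^-6 K/W
  R_expanded polystyrene = (1/7.44 − 1/7.99)/(4πk) = 0.009252/(4π·0.0289) = 0.02548 K/W
ΣR = 2.645×10^-6 + 0.02548 = 0.02548 K/W
Q = ΔT/ΣR = (115 K − 289.8 K)/0.02548 = -6860 W
(Negative Q ⇒ heat flows inward; heat gain = 6860 W.)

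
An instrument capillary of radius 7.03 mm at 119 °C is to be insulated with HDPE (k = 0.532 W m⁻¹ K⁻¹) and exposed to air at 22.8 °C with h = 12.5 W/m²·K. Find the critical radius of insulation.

r_cr = 4.26 cm

For a cylinder, r_cr = k_ins/h = 0.532/12.5 = 0.0426 m = 4.26 cm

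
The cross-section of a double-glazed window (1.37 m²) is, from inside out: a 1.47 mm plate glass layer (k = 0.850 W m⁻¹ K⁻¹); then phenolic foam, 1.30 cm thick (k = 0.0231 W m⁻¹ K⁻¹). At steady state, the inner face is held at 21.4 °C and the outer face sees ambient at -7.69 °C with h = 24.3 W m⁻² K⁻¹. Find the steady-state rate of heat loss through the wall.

Resistance network (inner→outer):
  R_plate glass = L/(kA) = 0.00147/(0.850·1.37) = 0.001262 K/W
  R_phenolic foam = L/(kA) = 0.0130/(0.0231·1.37) = 0.4108 K/W
  R_conv,out = 1/(hA) = 1/(24.3·1.37) = 0.03004 K/W
ΣR = 0.001262 + 0.4108 + 0.03004 = 0.4421 K/W
Q = ΔT/ΣR = (21.4 °C − -7.69 °C)/0.4421 = 65.8 W

Q = 65.8 W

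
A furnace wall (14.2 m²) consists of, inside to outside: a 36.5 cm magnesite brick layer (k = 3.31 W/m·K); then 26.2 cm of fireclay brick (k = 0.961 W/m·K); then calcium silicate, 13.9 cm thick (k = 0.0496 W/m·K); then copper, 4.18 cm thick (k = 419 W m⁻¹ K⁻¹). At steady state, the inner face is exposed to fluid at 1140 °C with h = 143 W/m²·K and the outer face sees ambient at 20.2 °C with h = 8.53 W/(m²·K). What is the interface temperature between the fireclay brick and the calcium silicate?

T = 1008 °C

Resistance network (inner→outer):
  R_conv,in = 1/(hA) = 1/(143·14.2) = 4.925×10^-4 K/W
  R_magnesite brick = L/(kA) = 0.365/(3.31·14.2) = 0.007766 K/W
  R_fireclay brick = L/(kA) = 0.262/(0.961·14.2) = 0.01920 K/W
  R_calcium silicate = L/(kA) = 0.139/(0.0496·14.2) = 0.1974 K/W
  R_copper = L/(kA) = 0.0418/(419·14.2) = 7.025×10^-6 K/W
  R_conv,out = 1/(hA) = 1/(8.53·14.2) = 0.008256 K/W
ΣR = 4.925×10^-4 + 0.007766 + 0.01920 + 0.1974 + 7.025×10^-6 + 0.008256 = 0.2331 K/W
Q = ΔT/ΣR = (1140 °C − 20.2 °C)/0.2331 = 4804 W
From the inner boundary to the fireclay brick/calcium silicate interface, ΣR_partial = 0.02746 K/W.
T_interface = T_in − Q·ΣR_partial = 1140 °C − (4804)(0.02746) = 1008 °C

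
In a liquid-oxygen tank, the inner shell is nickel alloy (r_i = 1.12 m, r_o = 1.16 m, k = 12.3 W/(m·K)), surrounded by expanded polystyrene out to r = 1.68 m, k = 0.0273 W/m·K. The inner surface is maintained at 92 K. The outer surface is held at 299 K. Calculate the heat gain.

Resistance network (inner→outer):
  R_nickel alloy = (1/1.12 − 1/1.16)/(4πk) = 0.03079/(4π·12.3) = 1.992×10^-4 K/W
  R_expanded polystyrene = (1/1.16 − 1/1.68)/(4πk) = 0.2668/(4π·0.0273) = 0.7778 K/W
ΣR = 1.992×10^-4 + 0.7778 = 0.7780 K/W
Q = ΔT/ΣR = (92 K − 299 K)/0.7780 = -266 W
(Negative Q ⇒ heat flows inward; heat gain = 266 W.)

Q = 266 W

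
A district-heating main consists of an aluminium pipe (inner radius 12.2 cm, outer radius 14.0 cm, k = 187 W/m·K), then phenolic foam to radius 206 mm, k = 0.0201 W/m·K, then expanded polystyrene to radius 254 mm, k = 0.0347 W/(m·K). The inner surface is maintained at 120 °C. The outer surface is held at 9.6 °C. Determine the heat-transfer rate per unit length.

Q' = 27.5 W/m

Treat each layer as a resistance in series:
  R'_aluminium = ln(0.140/0.122)/(2πk) = 0.1376/(2π·187) = 1.171×10^-4 m·K/W
  R'_phenolic foam = ln(0.206/0.140)/(2πk) = 0.3862/(2π·0.0201) = 3.058 m·K/W
  R'_expanded polystyrene = ln(0.254/0.206)/(2πk) = 0.2095/(2π·0.0347) = 0.9607 m·K/W
ΣR = 1.171×10^-4 + 3.058 + 0.9607 = 4.019 m·K/W
Q' = ΔT/ΣR = (120 °C − 9.6 °C)/4.019 = 27.5 W/m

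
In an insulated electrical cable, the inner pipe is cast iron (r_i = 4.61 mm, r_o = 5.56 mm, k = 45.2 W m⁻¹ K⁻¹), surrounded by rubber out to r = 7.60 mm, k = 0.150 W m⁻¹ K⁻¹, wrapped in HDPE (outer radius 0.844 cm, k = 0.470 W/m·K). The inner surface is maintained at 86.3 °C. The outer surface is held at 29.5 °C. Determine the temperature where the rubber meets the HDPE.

T = 35.0 °C

Resistance network (inner→outer):
  R'_cast iron = ln(0.00556/0.00461)/(2πk) = 0.1874/(2π·45.2) = 6.598×10^-4 m·K/W
  R'_rubber = ln(0.00760/0.00556)/(2πk) = 0.3126/(2π·0.150) = 0.3316 m·K/W
  R'_HDPE = ln(0.00844/0.00760)/(2πk) = 0.1048/(2π·0.470) = 0.03550 m·K/W
ΣR = 6.598×10^-4 + 0.3316 + 0.03550 = 0.3678 m·K/W
Q' = ΔT/ΣR = (86.3 °C − 29.5 °C)/0.3678 = 154.4 W/m
From the inner boundary to the rubber/HDPE interface, ΣR_partial = 0.3323 m·K/W.
T_interface = T_in − Q'·ΣR_partial = 86.3 °C − (154.4)(0.3323) = 35.0 °C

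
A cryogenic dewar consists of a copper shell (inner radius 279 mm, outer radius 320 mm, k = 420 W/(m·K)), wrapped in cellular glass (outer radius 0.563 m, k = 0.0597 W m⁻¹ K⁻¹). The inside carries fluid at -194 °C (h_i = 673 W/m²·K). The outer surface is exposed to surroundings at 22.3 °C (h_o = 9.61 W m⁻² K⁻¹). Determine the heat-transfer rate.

Resistance network (inner→outer):
  R_conv,in = 1/(4πr²h) = 1/(4π·0.279²·673) = 0.001519 K/W
  R_copper = (1/0.279 − 1/0.320)/(4πk) = 0.4592/(4π·420) = 8.701×10^-5 K/W
  R_cellular glass = (1/0.320 − 1/0.563)/(4πk) = 1.349/(4π·0.0597) = 1.798 K/W
  R_conv,out = 1/(4πr²h) = 1/(4π·0.563²·9.61) = 0.02612 K/W
ΣR = 0.001519 + 8.701×10^-5 + 1.798 + 0.02612 = 1.826 K/W
Q = ΔT/ΣR = (-194 °C − 22.3 °C)/1.826 = -118 W
(Negative Q ⇒ heat flows inward; heat gain = 118 W.)

Q = 118 W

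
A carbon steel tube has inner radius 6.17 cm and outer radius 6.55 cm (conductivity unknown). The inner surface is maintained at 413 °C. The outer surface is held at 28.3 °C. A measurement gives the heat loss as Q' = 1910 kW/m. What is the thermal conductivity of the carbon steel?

ΣR = ΔT/Q' = |413 − 28.3|/1.91×10^6 = 2.014×10^-4 m·K/W
ln(r₂/r₁)/(2πk) = 2.014×10^-4 ⇒ k = 0.05977/(2π·2.014×10^-4) = 47.2 W/m·K

k = 47.2 W/m·K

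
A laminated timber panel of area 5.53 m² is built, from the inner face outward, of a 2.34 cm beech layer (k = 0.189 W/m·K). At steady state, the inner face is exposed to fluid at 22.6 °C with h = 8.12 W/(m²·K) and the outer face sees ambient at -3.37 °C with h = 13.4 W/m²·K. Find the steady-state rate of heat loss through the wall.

Q = 447 W

Resistance network (inner→outer):
  R_conv,in = 1/(hA) = 1/(8.12·5.53) = 0.02227 K/W
  R_beech = L/(kA) = 0.0234/(0.189·5.53) = 0.02239 K/W
  R_conv,out = 1/(hA) = 1/(13.4·5.53) = 0.01349 K/W
ΣR = 0.02227 + 0.02239 + 0.01349 = 0.05815 K/W
Q = ΔT/ΣR = (22.6 °C − -3.37 °C)/0.05815 = 447 W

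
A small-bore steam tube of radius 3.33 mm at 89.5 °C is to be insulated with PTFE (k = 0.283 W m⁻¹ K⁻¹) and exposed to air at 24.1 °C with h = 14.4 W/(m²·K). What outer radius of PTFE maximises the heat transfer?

r_cr = 1.97 cm

For a cylinder, r_cr = k_ins/h = 0.283/14.4 = 0.0197 m = 1.97 cm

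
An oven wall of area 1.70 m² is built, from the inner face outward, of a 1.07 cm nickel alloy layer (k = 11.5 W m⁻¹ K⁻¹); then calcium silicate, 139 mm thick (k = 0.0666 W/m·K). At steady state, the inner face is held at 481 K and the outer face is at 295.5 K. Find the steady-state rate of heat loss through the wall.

Q = 151 W

Treat each layer as a resistance in series:
  R_nickel alloy = L/(kA) = 0.0107/(11.5·1.70) = 5.473×10^-4 K/W
  R_calcium silicate = L/(kA) = 0.139/(0.0666·1.70) = 1.228 K/W
ΣR = 5.473×10^-4 + 1.228 = 1.229 K/W
Q = ΔT/ΣR = (481 K − 295.5 K)/1.229 = 151 W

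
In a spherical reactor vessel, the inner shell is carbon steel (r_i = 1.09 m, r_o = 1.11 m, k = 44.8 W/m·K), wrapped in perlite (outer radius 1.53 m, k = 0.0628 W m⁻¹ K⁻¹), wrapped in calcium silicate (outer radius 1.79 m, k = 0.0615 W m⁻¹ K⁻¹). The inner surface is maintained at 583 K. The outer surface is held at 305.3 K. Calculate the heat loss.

Q = 637 W

Series thermal resistances, inner to outer:
  R_carbon steel = (1/1.09 − 1/1.11)/(4πk) = 0.01653/(4π·44.8) = 2.936×10^-5 K/W
  R_perlite = (1/1.11 − 1/1.53)/(4πk) = 0.2473/(4π·0.0628) = 0.3134 K/W
  R_calcium silicate = (1/1.53 − 1/1.79)/(4πk) = 0.09494/(4π·0.0615) = 0.1228 K/W
ΣR = 2.936×10^-5 + 0.3134 + 0.1228 = 0.4362 K/W
Q = ΔT/ΣR = (583 K − 305.3 K)/0.4362 = 637 W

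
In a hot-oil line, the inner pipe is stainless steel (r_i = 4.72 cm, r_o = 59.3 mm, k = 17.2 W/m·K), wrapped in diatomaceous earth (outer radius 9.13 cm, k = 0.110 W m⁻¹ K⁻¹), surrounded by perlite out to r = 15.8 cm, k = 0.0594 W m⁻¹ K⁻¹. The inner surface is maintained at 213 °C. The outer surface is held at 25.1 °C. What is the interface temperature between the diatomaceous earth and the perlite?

T = 157 °C

Resistance network (inner→outer):
  R'_stainless steel = ln(0.0593/0.0472)/(2πk) = 0.2282/(2π·17.2) = 0.002112 m·K/W
  R'_diatomaceous earth = ln(0.0913/0.0593)/(2πk) = 0.4315/(2π·0.110) = 0.6244 m·K/W
  R'_perlite = ln(0.158/0.0913)/(2πk) = 0.5484/(2π·0.0594) = 1.469 m·K/W
ΣR = 0.002112 + 0.6244 + 1.469 = 2.096 m·K/W
Q' = ΔT/ΣR = (213 °C − 25.1 °C)/2.096 = 89.65 W/m
From the inner boundary to the diatomaceous earth/perlite interface, ΣR_partial = 0.6265 m·K/W.
T_interface = T_in − Q'·ΣR_partial = 213 °C − (89.65)(0.6265) = 157 °C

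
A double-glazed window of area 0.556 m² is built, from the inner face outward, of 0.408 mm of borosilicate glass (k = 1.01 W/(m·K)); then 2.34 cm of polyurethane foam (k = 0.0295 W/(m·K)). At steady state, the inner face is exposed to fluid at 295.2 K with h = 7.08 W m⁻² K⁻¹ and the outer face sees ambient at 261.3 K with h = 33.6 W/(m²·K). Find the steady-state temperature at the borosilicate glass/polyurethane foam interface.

Series thermal resistances, inner to outer:
  R_conv,in = 1/(hA) = 1/(7.08·0.556) = 0.2540 K/W
  R_borosilicate glass = L/(kA) = 4.08×10^-4/(1.01·0.556) = 7.265×10^-4 K/W
  R_polyurethane foam = L/(kA) = 0.0234/(0.0295·0.556) = 1.427 K/W
  R_conv,out = 1/(hA) = 1/(33.6·0.556) = 0.05353 K/W
ΣR = 0.2540 + 7.265×10^-4 + 1.427 + 0.05353 = 1.735 K/W
Q = ΔT/ΣR = (295.2 K − 261.3 K)/1.735 = 19.54 W
From the inner boundary to the borosilicate glass/polyurethane foam interface, ΣR_partial = 0.2547 K/W.
T_interface = T_in − Q·ΣR_partial = 295.2 K − (19.54)(0.2547) = 290.2 K

T = 290.2 K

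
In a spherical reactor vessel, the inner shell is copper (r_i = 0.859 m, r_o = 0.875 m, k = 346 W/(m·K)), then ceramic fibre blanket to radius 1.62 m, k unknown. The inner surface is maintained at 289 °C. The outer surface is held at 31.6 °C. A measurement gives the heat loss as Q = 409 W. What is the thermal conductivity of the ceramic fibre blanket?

ΣR = ΔT/Q = |289 − 31.6|/409 = 0.6293 K/W
Known resistances:
  R_copper = (1/0.859 − 1/0.875)/(4πk) = 0.02129/(4π·346) = 4.896×10^-6 K/W
R_ceramic fibre blanket = ΣR − ΣR_known = 0.6293 − 4.896×10^-6 = 0.6293 K/W
(1/r₁−1/r₂)/(4πk) = 0.6293 ⇒ k = 0.5256/(4π·0.6293) = 0.0665 W/m·K

k = 0.0665 W/m·K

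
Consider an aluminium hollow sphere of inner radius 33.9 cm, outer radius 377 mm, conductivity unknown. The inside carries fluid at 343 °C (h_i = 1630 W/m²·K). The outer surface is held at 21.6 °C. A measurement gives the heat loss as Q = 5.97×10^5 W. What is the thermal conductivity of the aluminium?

ΣR = ΔT/Q = |343 − 21.6|/5.97×10^5 = 5.384×10^-4 K/W
Known resistances:
  R_conv,in = 1/(4πr²h) = 1/(4π·0.339²·1630) = 4.248×10^-4 K/W
R_aluminium = ΣR − ΣR_known = 5.384×10^-4 − 4.248×10^-4 = 1.136×10^-4 K/W
(1/r₁−1/r₂)/(4πk) = 1.136×10^-4 ⇒ k = 0.2973/(4π·1.136×10^-4) = 208 W/m·K

k = 208 W/m·K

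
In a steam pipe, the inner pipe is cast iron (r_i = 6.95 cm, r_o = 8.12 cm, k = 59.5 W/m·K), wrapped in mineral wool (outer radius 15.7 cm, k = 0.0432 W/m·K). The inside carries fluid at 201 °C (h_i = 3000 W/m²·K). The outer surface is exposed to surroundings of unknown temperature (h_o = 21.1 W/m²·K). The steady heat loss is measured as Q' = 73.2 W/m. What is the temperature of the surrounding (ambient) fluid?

Sum the resistances:
  R'_conv,in = 1/(2πr h) = 1/(2π·0.0695·3000) = 7.633×10^-4 m·K/W
  R'_cast iron = ln(0.0812/0.0695)/(2πk) = 0.1556/(2π·59.5) = 4.162×10^-4 m·K/W
  R'_mineral wool = ln(0.157/0.0812)/(2πk) = 0.6593/(2π·0.0432) = 2.429 m·K/W
  R'_conv,out = 1/(2πr h) = 1/(2π·0.157·21.1) = 0.04804 m·K/W
ΣR = 2.478 m·K/W
ΔT = Q'·ΣR = 73.2 × 2.478 = 181.4 K
Heat flows outward, so T_out = T_in − ΔT = 201 − 181.4 = 19.6 °C

T_out = 19.6 °C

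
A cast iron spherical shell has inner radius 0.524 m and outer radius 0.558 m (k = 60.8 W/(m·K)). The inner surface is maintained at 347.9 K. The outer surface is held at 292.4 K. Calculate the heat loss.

Q = 4πk·ΔT/(1/r₁ − 1/r₂) = 4π × 60.8 × 55.5 / (1/0.524 − 1/0.558) = 3.65×10^5 W

Q = 365 kW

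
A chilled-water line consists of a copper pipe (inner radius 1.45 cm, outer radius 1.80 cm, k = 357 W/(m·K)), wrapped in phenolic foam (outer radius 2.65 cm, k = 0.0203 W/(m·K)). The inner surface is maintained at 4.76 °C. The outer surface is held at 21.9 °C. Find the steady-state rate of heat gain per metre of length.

Q' = 5.65 W/m

Resistance network (inner→outer):
  R'_copper = ln(0.0180/0.0145)/(2πk) = 0.2162/(2π·357) = 9.639×10^-5 m·K/W
  R'_phenolic foam = ln(0.0265/0.0180)/(2πk) = 0.3868/(2π·0.0203) = 3.032 m·K/W
ΣR = 9.639×10^-5 + 3.032 = 3.032 m·K/W
Q' = ΔT/ΣR = (4.76 °C − 21.9 °C)/3.032 = -5.65 W/m
(Negative Q' ⇒ heat flows inward; heat gain = 5.65 W/m.)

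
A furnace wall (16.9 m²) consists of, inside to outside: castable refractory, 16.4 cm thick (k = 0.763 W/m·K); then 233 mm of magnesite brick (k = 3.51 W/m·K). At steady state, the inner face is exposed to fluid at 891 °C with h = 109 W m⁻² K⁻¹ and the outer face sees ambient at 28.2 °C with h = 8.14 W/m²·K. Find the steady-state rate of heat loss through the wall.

Series thermal resistances, inner to outer:
  R_conv,in = 1/(hA) = 1/(109·16.9) = 5.429×10^-4 K/W
  R_castable refractory = L/(kA) = 0.164/(0.763·16.9) = 0.01272 K/W
  R_magnesite brick = L/(kA) = 0.233/(3.51·16.9) = 0.003928 K/W
  R_conv,out = 1/(hA) = 1/(8.14·16.9) = 0.007269 K/W
ΣR = 5.429×10^-4 + 0.01272 + 0.003928 + 0.007269 = 0.02446 K/W
Q = ΔT/ΣR = (891 °C − 28.2 °C)/0.02446 = 35300 W

Q = 35.3 kW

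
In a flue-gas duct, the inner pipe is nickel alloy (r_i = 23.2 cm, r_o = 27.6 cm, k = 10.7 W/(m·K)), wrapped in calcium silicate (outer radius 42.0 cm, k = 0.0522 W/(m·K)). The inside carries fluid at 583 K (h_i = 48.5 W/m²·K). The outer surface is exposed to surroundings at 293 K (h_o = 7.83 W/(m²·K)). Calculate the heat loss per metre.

Q' = 216 W/m

Series thermal resistances, inner to outer:
  R'_conv,in = 1/(2πr h) = 1/(2π·0.232·48.5) = 0.01414 m·K/W
  R'_nickel alloy = ln(0.276/0.232)/(2πk) = 0.1737/(2π·10.7) = 0.002583 m·K/W
  R'_calcium silicate = ln(0.420/0.276)/(2πk) = 0.4199/(2π·0.0522) = 1.280 m·K/W
  R'_conv,out = 1/(2πr h) = 1/(2π·0.420·7.83) = 0.04840 m·K/W
ΣR = 0.01414 + 0.002583 + 1.280 + 0.04840 = 1.345 m·K/W
Q' = ΔT/ΣR = (583 K − 293 K)/1.345 = 216 W/m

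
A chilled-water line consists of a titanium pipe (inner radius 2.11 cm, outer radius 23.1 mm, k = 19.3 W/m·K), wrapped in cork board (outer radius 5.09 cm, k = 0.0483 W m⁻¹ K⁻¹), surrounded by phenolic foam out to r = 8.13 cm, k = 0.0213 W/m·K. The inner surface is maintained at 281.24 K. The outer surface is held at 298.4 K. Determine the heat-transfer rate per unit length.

Q' = 2.81 W/m

Resistance network (inner→outer):
  R'_titanium = ln(0.0231/0.0211)/(2πk) = 0.09056/(2π·19.3) = 7.468×10^-4 m·K/W
  R'_cork board = ln(0.0509/0.0231)/(2πk) = 0.7900/(2π·0.0483) = 2.603 m·K/W
  R'_phenolic foam = ln(0.0813/0.0509)/(2πk) = 0.4683/(2π·0.0213) = 3.499 m·K/W
ΣR = 7.468×10^-4 + 2.603 + 3.499 = 6.103 m·K/W
Q' = ΔT/ΣR = (281.24 K − 298.4 K)/6.103 = -2.81 W/m
(Negative Q' ⇒ heat flows inward; heat gain = 2.81 W/m.)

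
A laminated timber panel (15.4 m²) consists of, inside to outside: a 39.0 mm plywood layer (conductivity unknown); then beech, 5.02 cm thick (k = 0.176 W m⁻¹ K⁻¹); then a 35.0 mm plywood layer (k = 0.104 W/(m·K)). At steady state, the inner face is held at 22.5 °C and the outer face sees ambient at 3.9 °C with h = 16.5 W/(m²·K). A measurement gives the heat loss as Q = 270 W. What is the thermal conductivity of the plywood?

ΣR = ΔT/Q = |22.5 − 3.9|/270 = 0.06889 K/W
Known resistances:
  R_beech = L/(kA) = 0.0502/(0.176·15.4) = 0.01852 K/W
  R_plywood = L/(kA) = 0.0350/(0.104·15.4) = 0.02185 K/W
  R_conv,out = 1/(hA) = 1/(16.5·15.4) = 0.003935 K/W
R_plywood = ΣR − ΣR_known = 0.06889 − 0.04430 = 0.02459 K/W
L/(kA) = 0.02459 ⇒ k = 0.0390/(0.02459·15.4) = 0.103 W/m·K

k = 0.103 W/m·K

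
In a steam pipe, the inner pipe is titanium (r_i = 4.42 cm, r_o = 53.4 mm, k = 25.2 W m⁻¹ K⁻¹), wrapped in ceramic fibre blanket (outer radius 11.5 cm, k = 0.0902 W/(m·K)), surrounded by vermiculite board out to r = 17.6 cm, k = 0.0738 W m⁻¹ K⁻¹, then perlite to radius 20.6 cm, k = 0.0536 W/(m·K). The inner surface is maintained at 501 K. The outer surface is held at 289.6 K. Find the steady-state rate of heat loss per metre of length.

Treat each layer as a resistance in series:
  R'_titanium = ln(0.0534/0.0442)/(2πk) = 0.1891/(2π·25.2) = 0.001194 m·K/W
  R'_ceramic fibre blanket = ln(0.115/0.0534)/(2πk) = 0.7671/(2π·0.0902) = 1.354 m·K/W
  R'_vermiculite board = ln(0.176/0.115)/(2πk) = 0.4256/(2π·0.0738) = 0.9177 m·K/W
  R'_perlite = ln(0.206/0.176)/(2πk) = 0.1574/(2π·0.0536) = 0.4673 m·K/W
ΣR = 0.001194 + 1.354 + 0.9177 + 0.4673 = 2.740 m·K/W
Q' = ΔT/ΣR = (501 K − 289.6 K)/2.740 = 77.2 W/m

Q' = 77.2 W/m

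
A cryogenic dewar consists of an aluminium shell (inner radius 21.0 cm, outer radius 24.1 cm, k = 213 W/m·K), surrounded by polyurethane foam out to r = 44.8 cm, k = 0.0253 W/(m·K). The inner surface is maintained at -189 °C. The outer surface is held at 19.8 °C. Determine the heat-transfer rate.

Q = 34.6 W

Resistance network (inner→outer):
  R_aluminium = (1/0.210 − 1/0.241)/(4πk) = 0.6125/(4π·213) = 2.288×10^-4 K/W
  R_polyurethane foam = (1/0.241 − 1/0.448)/(4πk) = 1.917/(4π·0.0253) = 6.030 K/W
ΣR = 2.288×10^-4 + 6.030 = 6.030 K/W
Q = ΔT/ΣR = (-189 °C − 19.8 °C)/6.030 = -34.6 W
(Negative Q ⇒ heat flows inward; heat gain = 34.6 W.)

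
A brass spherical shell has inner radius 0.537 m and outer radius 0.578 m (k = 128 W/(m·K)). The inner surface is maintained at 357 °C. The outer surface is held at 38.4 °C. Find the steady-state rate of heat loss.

Q = 4πk·ΔT/(1/r₁ − 1/r₂) = 4π × 128 × 318.6 / (1/0.537 − 1/0.578) = 3.88×10^6 W

Q = 3880 kW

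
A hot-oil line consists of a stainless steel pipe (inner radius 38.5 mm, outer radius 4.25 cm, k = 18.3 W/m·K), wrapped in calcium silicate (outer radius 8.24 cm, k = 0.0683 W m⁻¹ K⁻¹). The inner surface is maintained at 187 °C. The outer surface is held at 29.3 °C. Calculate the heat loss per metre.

Treat each layer as a resistance in series:
  R'_stainless steel = ln(0.0425/0.0385)/(2πk) = 0.09885/(2π·18.3) = 8.597×10^-4 m·K/W
  R'_calcium silicate = ln(0.0824/0.0425)/(2πk) = 0.6621/(2π·0.0683) = 1.543 m·K/W
ΣR = 8.597×10^-4 + 1.543 = 1.544 m·K/W
Q' = ΔT/ΣR = (187 °C − 29.3 °C)/1.544 = 102 W/m

Q' = 102 W/m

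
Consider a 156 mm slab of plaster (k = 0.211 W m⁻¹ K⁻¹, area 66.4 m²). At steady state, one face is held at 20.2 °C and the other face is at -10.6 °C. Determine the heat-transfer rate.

Q = 2.77 kW

Q = kA·ΔT/L = 0.211 × 66.4 × |20.2 °C − -10.6 °C| / 0.156 = 2770 W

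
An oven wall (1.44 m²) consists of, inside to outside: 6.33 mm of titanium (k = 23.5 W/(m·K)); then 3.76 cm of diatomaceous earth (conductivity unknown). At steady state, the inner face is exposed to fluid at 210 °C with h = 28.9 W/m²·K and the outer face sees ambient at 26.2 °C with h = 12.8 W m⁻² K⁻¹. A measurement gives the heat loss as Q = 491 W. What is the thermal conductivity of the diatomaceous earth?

k = 0.0883 W/m·K

ΣR = ΔT/Q = |210 − 26.2|/491 = 0.3743 K/W
Known resistances:
  R_conv,in = 1/(hA) = 1/(28.9·1.44) = 0.02403 K/W
  R_titanium = L/(kA) = 0.00633/(23.5·1.44) = 1.871×10^-4 K/W
  R_conv,out = 1/(hA) = 1/(12.8·1.44) = 0.05425 K/W
R_diatomaceous earth = ΣR − ΣR_known = 0.3743 − 0.07847 = 0.2958 K/W
L/(kA) = 0.2958 ⇒ k = 0.0376/(0.2958·1.44) = 0.0883 W/m·K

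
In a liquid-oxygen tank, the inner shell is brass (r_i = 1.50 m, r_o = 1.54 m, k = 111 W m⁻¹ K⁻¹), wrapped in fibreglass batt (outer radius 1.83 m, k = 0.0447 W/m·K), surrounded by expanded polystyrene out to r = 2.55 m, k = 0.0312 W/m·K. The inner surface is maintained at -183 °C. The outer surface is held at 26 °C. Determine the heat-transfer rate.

Treat each layer as a resistance in series:
  R_brass = (1/1.50 − 1/1.54)/(4πk) = 0.01732/(4π·111) = 1.241×10^-5 K/W
  R_fibreglass batt = (1/1.54 − 1/1.83)/(4πk) = 0.1029/(4π·0.0447) = 0.1832 K/W
  R_expanded polystyrene = (1/1.83 − 1/2.55)/(4πk) = 0.1543/(4π·0.0312) = 0.3935 K/W
ΣR = 1.241×10^-5 + 0.1832 + 0.3935 = 0.5767 K/W
Q = ΔT/ΣR = (-183 °C − 26 °C)/0.5767 = -362 W
(Negative Q ⇒ heat flows inward; heat gain = 362 W.)

Q = 362 W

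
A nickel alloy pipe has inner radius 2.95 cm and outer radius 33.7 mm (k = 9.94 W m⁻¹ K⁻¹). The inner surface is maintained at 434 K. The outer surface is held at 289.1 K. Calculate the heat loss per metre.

Q' = 68.0 kW/m

Q' = 2πk·ΔT/ln(r₂/r₁) = 2π × 9.94 × 144.9 / ln(0.0337/0.0295) = 68000 W/m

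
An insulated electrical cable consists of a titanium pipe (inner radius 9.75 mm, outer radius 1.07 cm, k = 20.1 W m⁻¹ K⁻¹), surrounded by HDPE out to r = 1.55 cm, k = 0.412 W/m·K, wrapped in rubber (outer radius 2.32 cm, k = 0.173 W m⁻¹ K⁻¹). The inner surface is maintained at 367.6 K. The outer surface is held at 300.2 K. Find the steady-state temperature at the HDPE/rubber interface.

Resistance network (inner→outer):
  R'_titanium = ln(0.0107/0.00975)/(2πk) = 0.09298/(2π·20.1) = 7.362×10^-4 m·K/W
  R'_HDPE = ln(0.0155/0.0107)/(2πk) = 0.3706/(2π·0.412) = 0.1432 m·K/W
  R'_rubber = ln(0.0232/0.0155)/(2πk) = 0.4033/(2π·0.173) = 0.3710 m·K/W
ΣR = 7.362×10^-4 + 0.1432 + 0.3710 = 0.5149 m·K/W
Q' = ΔT/ΣR = (367.6 K − 300.2 K)/0.5149 = 130.9 W/m
From the inner boundary to the HDPE/rubber interface, ΣR_partial = 0.1439 m·K/W.
T_interface = T_in − Q'·ΣR_partial = 367.6 K − (130.9)(0.1439) = 348.8 K

T = 348.8 K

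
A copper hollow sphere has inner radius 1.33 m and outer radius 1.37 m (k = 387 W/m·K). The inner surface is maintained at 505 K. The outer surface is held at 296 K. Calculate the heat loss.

Q = 46300 kW

Q = 4πk·ΔT/(1/r₁ − 1/r₂) = 4π × 387 × 209 / (1/1.33 − 1/1.37) = 4.63×10^7 W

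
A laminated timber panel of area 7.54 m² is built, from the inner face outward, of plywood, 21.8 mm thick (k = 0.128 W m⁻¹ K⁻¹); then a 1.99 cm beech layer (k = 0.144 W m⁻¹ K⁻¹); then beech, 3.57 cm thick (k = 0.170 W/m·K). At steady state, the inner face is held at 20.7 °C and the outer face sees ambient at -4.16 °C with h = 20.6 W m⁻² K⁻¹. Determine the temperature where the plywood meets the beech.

Series thermal resistances, inner to outer:
  R_plywood = L/(kA) = 0.0218/(0.128·7.54) = 0.02259 K/W
  R_beech = L/(kA) = 0.0199/(0.144·7.54) = 0.01833 K/W
  R_beech = L/(kA) = 0.0357/(0.170·7.54) = 0.02785 K/W
  R_conv,out = 1/(hA) = 1/(20.6·7.54) = 0.006438 K/W
ΣR = 0.02259 + 0.01833 + 0.02785 + 0.006438 = 0.07521 K/W
Q = ΔT/ΣR = (20.7 °C − -4.16 °C)/0.07521 = 330.5 W
From the inner boundary to the plywood/beech interface, ΣR_partial = 0.02259 K/W.
T_interface = T_in − Q·ΣR_partial = 20.7 °C − (330.5)(0.02259) = 13.2 °C

T = 13.2 °C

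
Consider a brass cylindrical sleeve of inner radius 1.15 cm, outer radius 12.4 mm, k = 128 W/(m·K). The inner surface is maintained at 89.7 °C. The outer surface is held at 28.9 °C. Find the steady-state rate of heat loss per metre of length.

Q' = 6.49×10^5 W/m

Q' = 2πk·ΔT/ln(r₂/r₁) = 2π × 128 × 60.8 / ln(0.0124/0.0115) = 6.49×10^5 W/m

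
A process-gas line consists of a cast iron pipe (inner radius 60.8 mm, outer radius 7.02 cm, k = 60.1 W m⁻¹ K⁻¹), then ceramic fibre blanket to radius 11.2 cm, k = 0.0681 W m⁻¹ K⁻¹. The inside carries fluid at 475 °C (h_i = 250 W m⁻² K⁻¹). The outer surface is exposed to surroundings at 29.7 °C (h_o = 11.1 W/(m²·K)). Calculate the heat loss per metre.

Q' = 362 W/m

Series thermal resistances, inner to outer:
  R'_conv,in = 1/(2πr h) = 1/(2π·0.0608·250) = 0.01047 m·K/W
  R'_cast iron = ln(0.0702/0.0608)/(2πk) = 0.1438/(2π·60.1) = 3.807×10^-4 m·K/W
  R'_ceramic fibre blanket = ln(0.112/0.0702)/(2πk) = 0.4672/(2π·0.0681) = 1.092 m·K/W
  R'_conv,out = 1/(2πr h) = 1/(2π·0.112·11.1) = 0.1280 m·K/W
ΣR = 0.01047 + 3.807×10^-4 + 1.092 + 0.1280 = 1.231 m·K/W
Q' = ΔT/ΣR = (475 °C − 29.7 °C)/1.231 = 362 W/m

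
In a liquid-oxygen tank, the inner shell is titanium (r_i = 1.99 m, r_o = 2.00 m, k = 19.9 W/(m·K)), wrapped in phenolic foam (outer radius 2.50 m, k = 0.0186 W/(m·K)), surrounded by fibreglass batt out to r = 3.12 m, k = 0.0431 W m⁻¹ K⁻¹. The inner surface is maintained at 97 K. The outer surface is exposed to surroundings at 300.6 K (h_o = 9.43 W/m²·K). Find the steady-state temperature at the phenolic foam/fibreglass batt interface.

Series thermal resistances, inner to outer:
  R_titanium = (1/1.99 − 1/2.00)/(4πk) = 0.002513/(4π·19.9) = 1.005×10^-5 K/W
  R_phenolic foam = (1/2.00 − 1/2.50)/(4πk) = 0.1000/(4π·0.0186) = 0.4278 K/W
  R_fibreglass batt = (1/2.50 − 1/3.12)/(4πk) = 0.07949/(4π·0.0431) = 0.1468 K/W
  R_conv,out = 1/(4πr²h) = 1/(4π·3.12²·9.43) = 8.669×10^-4 K/W
ΣR = 1.005×10^-5 + 0.4278 + 0.1468 + 8.669×10^-4 = 0.5755 K/W
Q = ΔT/ΣR = (97 K − 300.6 K)/0.5755 = -353.8 W
From the inner boundary to the phenolic foam/fibreglass batt interface, ΣR_partial = 0.4278 K/W.
T_interface = T_in − Q·ΣR_partial = 97 K − (-353.8)(0.4278) = 248.4 K

T = 248.4 K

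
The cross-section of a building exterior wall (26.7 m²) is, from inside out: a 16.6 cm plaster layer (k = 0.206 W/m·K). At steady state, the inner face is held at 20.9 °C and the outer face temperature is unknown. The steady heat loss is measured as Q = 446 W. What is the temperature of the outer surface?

Sum the resistances:
  R_plaster = L/(kA) = 0.166/(0.206·26.7) = 0.03018 K/W
ΣR = 0.03018 K/W
ΔT = Q·ΣR = 446 × 0.03018 = 13.46 K
Heat flows outward, so T_out = T_in − ΔT = 20.9 − 13.46 = 7.44 °C

T_out = 7.44 °C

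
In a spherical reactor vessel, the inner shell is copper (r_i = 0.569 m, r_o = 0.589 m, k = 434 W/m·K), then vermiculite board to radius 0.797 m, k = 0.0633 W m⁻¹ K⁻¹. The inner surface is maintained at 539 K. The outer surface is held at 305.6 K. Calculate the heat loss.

Q = 419 W

Resistance network (inner→outer):
  R_copper = (1/0.569 − 1/0.589)/(4πk) = 0.05968/(4π·434) = 1.094×10^-5 K/W
  R_vermiculite board = (1/0.589 − 1/0.797)/(4πk) = 0.4431/(4π·0.0633) = 0.5570 K/W
ΣR = 1.094×10^-5 + 0.5570 = 0.5570 K/W
Q = ΔT/ΣR = (539 K − 305.6 K)/0.5570 = 419 W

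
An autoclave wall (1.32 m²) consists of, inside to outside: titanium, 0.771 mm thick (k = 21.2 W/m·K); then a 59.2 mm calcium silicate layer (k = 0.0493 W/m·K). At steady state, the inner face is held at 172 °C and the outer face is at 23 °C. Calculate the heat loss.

Q = 164 W

Series thermal resistances, inner to outer:
  R_titanium = L/(kA) = 7.71×10^-4/(21.2·1.32) = 2.755×10^-5 K/W
  R_calcium silicate = L/(kA) = 0.0592/(0.0493·1.32) = 0.9097 K/W
ΣR = 2.755×10^-5 + 0.9097 = 0.9097 K/W
Q = ΔT/ΣR = (172 °C − 23 °C)/0.9097 = 164 W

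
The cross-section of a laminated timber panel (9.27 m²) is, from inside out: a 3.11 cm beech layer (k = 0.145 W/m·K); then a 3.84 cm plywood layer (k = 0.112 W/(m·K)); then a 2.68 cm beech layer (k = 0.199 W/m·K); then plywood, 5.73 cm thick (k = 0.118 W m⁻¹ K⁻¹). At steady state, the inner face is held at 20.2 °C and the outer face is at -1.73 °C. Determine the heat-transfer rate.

Q = 173 W

Treat each layer as a resistance in series:
  R_beech = L/(kA) = 0.0311/(0.145·9.27) = 0.02314 K/W
  R_plywood = L/(kA) = 0.0384/(0.112·9.27) = 0.03699 K/W
  R_beech = L/(kA) = 0.0268/(0.199·9.27) = 0.01453 K/W
  R_plywood = L/(kA) = 0.0573/(0.118·9.27) = 0.05238 K/W
ΣR = 0.02314 + 0.03699 + 0.01453 + 0.05238 = 0.1270 K/W
Q = ΔT/ΣR = (20.2 °C − -1.73 °C)/0.1270 = 173 W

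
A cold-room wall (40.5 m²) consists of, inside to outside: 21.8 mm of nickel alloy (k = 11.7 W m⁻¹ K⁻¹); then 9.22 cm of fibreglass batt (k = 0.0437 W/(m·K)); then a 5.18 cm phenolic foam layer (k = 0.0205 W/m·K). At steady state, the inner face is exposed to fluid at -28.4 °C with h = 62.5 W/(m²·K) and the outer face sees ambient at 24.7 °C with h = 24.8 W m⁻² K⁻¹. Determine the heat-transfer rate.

Q = 458 W

Resistance network (inner→outer):
  R_conv,in = 1/(hA) = 1/(62.5·40.5) = 3.951×10^-4 K/W
  R_nickel alloy = L/(kA) = 0.0218/(11.7·40.5) = 4.601×10^-5 K/W
  R_fibreglass batt = L/(kA) = 0.0922/(0.0437·40.5) = 0.05209 K/W
  R_phenolic foam = L/(kA) = 0.0518/(0.0205·40.5) = 0.06239 K/W
  R_conv,out = 1/(hA) = 1/(24.8·40.5) = 9.956×10^-4 K/W
ΣR = 3.951×10^-4 + 4.601×10^-5 + 0.05209 + 0.06239 + 9.956×10^-4 = 0.1159 K/W
Q = ΔT/ΣR = (-28.4 °C − 24.7 °C)/0.1159 = -458 W
(Negative Q ⇒ heat flows inward; heat gain = 458 W.)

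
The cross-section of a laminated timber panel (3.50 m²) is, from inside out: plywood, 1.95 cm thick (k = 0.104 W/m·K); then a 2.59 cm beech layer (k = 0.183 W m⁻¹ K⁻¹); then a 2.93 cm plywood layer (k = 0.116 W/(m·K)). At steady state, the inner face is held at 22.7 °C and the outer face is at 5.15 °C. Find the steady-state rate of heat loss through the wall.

Q = 106 W

Resistance network (inner→outer):
  R_plywood = L/(kA) = 0.0195/(0.104·3.50) = 0.05357 K/W
  R_beech = L/(kA) = 0.0259/(0.183·3.50) = 0.04044 K/W
  R_plywood = L/(kA) = 0.0293/(0.116·3.50) = 0.07217 K/W
ΣR = 0.05357 + 0.04044 + 0.07217 = 0.1662 K/W
Q = ΔT/ΣR = (22.7 °C − 5.15 °C)/0.1662 = 106 W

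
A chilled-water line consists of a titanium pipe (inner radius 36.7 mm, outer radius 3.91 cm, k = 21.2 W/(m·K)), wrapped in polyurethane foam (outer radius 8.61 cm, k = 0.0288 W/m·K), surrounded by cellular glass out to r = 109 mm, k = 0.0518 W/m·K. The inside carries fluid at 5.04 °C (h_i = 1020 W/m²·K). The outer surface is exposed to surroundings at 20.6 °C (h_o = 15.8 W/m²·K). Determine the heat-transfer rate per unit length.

Series thermal resistances, inner to outer:
  R'_conv,in = 1/(2πr h) = 1/(2π·0.0367·1020) = 0.004252 m·K/W
  R'_titanium = ln(0.0391/0.0367)/(2πk) = 0.06335/(2π·21.2) = 4.756×10^-4 m·K/W
  R'_polyurethane foam = ln(0.0861/0.0391)/(2πk) = 0.7894/(2π·0.0288) = 4.362 m·K/W
  R'_cellular glass = ln(0.109/0.0861)/(2πk) = 0.2358/(2π·0.0518) = 0.7246 m·K/W
  R'_conv,out = 1/(2πr h) = 1/(2π·0.109·15.8) = 0.09241 m·K/W
ΣR = 0.004252 + 4.756×10^-4 + 4.362 + 0.7246 + 0.09241 = 5.184 m·K/W
Q' = ΔT/ΣR = (5.04 °C − 20.6 °C)/5.184 = -3.00 W/m
(Negative Q' ⇒ heat flows inward; heat gain = 3.00 W/m.)

Q' = 3.00 W/m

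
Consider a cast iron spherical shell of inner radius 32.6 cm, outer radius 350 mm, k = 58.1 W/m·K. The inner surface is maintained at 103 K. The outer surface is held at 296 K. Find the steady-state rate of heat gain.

Q = 670 kW

Q = 4πk·ΔT/(1/r₁ − 1/r₂) = 4π × 58.1 × 193 / (1/0.326 − 1/0.350) = 6.70×10^5 W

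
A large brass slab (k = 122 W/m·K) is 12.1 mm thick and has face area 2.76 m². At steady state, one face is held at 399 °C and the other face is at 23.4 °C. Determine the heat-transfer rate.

Q = kA·ΔT/L = 122 × 2.76 × |399 °C − 23.4 °C| / 0.0121 = 1.05×10^7 W

Q = 10500 kW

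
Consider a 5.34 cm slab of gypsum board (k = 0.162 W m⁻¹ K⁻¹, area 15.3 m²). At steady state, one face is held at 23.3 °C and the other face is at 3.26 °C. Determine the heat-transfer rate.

Q = 930 W

Q = kA·ΔT/L = 0.162 × 15.3 × |23.3 °C − 3.26 °C| / 0.0534 = 930 W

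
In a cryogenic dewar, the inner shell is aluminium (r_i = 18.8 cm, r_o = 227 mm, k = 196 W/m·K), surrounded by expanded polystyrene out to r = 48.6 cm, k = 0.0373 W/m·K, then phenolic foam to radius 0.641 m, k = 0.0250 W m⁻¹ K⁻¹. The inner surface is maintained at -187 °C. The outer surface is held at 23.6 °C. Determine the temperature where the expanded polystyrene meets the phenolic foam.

Resistance network (inner→outer):
  R_aluminium = (1/0.188 − 1/0.227)/(4πk) = 0.9139/(4π·196) = 3.710×10^-4 K/W
  R_expanded polystyrene = (1/0.227 − 1/0.486)/(4πk) = 2.348/(4π·0.0373) = 5.009 K/W
  R_phenolic foam = (1/0.486 − 1/0.641)/(4πk) = 0.4976/(4π·0.0250) = 1.584 K/W
ΣR = 3.710×10^-4 + 5.009 + 1.584 = 6.593 K/W
Q = ΔT/ΣR = (-187 °C − 23.6 °C)/6.593 = -31.94 W
From the inner boundary to the expanded polystyrene/phenolic foam interface, ΣR_partial = 5.009 K/W.
T_interface = T_in − Q·ΣR_partial = -187 °C − (-31.94)(5.009) = -27.0 °C

T = -27.0 °C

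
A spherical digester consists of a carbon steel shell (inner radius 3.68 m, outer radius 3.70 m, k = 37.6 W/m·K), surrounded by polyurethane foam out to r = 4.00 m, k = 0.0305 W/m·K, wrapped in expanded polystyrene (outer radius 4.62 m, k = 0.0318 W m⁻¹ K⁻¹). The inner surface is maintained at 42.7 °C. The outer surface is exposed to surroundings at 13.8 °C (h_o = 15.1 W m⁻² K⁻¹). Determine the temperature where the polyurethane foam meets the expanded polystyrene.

T = 31.6 °C

Series thermal resistances, inner to outer:
  R_carbon steel = (1/3.68 − 1/3.70)/(4πk) = 0.001469/(4π·37.6) = 3.109×10^-6 K/W
  R_polyurethane foam = (1/3.70 − 1/4.00)/(4πk) = 0.02027/(4π·0.0305) = 0.05289 K/W
  R_expanded polystyrene = (1/4.00 − 1/4.62)/(4πk) = 0.03355/(4π·0.0318) = 0.08396 K/W
  R_conv,out = 1/(4πr²h) = 1/(4π·4.62²·15.1) = 2.469×10^-4 K/W
ΣR = 3.109×10^-6 + 0.05289 + 0.08396 + 2.469×10^-4 = 0.1371 K/W
Q = ΔT/ΣR = (42.7 °C − 13.8 °C)/0.1371 = 210.8 W
From the inner boundary to the polyurethane foam/expanded polystyrene interface, ΣR_partial = 0.05289 K/W.
T_interface = T_in − Q·ΣR_partial = 42.7 °C − (210.8)(0.05289) = 31.6 °C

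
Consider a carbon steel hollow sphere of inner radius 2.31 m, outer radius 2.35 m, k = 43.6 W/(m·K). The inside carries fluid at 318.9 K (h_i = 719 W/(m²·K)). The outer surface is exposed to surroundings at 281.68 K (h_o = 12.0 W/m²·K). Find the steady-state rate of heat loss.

Treat each layer as a resistance in series:
  R_conv,in = 1/(4πr²h) = 1/(4π·2.31²·719) = 2.074×10^-5 K/W
  R_carbon steel = (1/2.31 − 1/2.35)/(4πk) = 0.007369/(4π·43.6) = 1.345×10^-5 K/W
  R_conv,out = 1/(4πr²h) = 1/(4π·2.35²·12.0) = 0.001201 K/W
ΣR = 2.074×10^-5 + 1.345×10^-5 + 0.001201 = 0.001235 K/W
Q = ΔT/ΣR = (318.9 K − 281.68 K)/0.001235 = 30100 W

Q = 30.1 kW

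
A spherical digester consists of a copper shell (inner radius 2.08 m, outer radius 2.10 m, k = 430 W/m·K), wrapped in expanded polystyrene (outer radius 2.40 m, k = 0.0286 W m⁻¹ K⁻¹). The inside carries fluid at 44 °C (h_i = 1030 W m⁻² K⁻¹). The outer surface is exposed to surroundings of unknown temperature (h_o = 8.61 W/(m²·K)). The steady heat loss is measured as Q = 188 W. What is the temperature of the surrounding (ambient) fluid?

T_out = 12.6 °C

Sum the resistances:
  R_conv,in = 1/(4πr²h) = 1/(4π·2.08²·1030) = 1.786×10^-5 K/W
  R_copper = (1/2.08 − 1/2.10)/(4πk) = 0.004579/(4π·430) = 8.474×10^-7 K/W
  R_expanded polystyrene = (1/2.10 − 1/2.40)/(4πk) = 0.05952/(4π·0.0286) = 0.1656 K/W
  R_conv,out = 1/(4πr²h) = 1/(4π·2.40²·8.61) = 0.001605 K/W
ΣR = 0.1672 K/W
ΔT = Q·ΣR = 188 × 0.1672 = 31.43 K
Heat flows outward, so T_out = T_in − ΔT = 44 − 31.43 = 12.6 °C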